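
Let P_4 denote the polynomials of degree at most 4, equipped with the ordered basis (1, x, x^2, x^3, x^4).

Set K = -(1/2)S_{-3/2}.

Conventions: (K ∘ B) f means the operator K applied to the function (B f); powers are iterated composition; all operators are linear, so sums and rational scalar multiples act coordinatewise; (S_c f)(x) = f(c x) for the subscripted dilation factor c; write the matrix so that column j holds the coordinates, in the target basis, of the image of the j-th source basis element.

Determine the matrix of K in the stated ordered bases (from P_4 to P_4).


the matrix is [[-1/2, 0, 0, 0, 0]; [0, 3/4, 0, 0, 0]; [0, 0, -9/8, 0, 0]; [0, 0, 0, 27/16, 0]; [0, 0, 0, 0, -81/32]] (rows listed top to bottom)

image of 1: -1/2
image of x: (3/4)x
image of x^2: -(9/8)x^2
image of x^3: (27/16)x^3
image of x^4: -(81/32)x^4
each image's coordinates form column j of the matrix


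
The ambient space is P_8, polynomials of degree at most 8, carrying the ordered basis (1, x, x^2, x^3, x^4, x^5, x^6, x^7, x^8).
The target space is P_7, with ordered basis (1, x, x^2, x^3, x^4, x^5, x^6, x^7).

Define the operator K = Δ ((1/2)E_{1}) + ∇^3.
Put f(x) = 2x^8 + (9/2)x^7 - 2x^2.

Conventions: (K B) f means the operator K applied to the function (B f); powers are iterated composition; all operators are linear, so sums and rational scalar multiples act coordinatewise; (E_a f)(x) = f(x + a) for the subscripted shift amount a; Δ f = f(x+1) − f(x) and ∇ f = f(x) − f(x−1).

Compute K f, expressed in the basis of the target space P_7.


E_{1} f = 2x^8 + (41/2)x^7 + (175/2)x^6 + (413/2)x^5 + (595/2)x^4 + (539/2)x^3 + (297/2)x^2 + (87/2)x + 9/2
((1/2)E_{1}) f = x^8 + (41/4)x^7 + (175/4)x^6 + (413/4)x^5 + (595/4)x^4 + (539/4)x^3 + (297/4)x^2 + (87/4)x + 9/4
Δ ((1/2)E_{1}) f = 8x^7 + (399/4)x^6 + (2135/4)x^5 + (6405/4)x^4 + (11669/4)x^3 + (12915/4)x^2 + (8025/4)x + 2151/4
∇ f = 16x^7 - (49/2)x^6 + (35/2)x^5 + (35/2)x^4 - (91/2)x^3 + (77/2)x^2 - (39/2)x + 9/2
∇ ∇ f = 112x^6 - 483x^5 + 1015x^4 - 1155x^3 + 637x^2 - 63x - 63
∇ ∇ ∇ f = 672x^5 - 4095x^4 + 11130x^3 - 16065x^2 + 11886x - 3465
(Δ ((1/2)E_{1}) + ∇^3) f = 8x^7 + (399/4)x^6 + (4823/4)x^5 - (9975/4)x^4 + (56189/4)x^3 - (51345/4)x^2 + (55569/4)x - 11709/4

the image equals g(x) = 8x^7 + (399/4)x^6 + (4823/4)x^5 - (9975/4)x^4 + (56189/4)x^3 - (51345/4)x^2 + (55569/4)x - 11709/4


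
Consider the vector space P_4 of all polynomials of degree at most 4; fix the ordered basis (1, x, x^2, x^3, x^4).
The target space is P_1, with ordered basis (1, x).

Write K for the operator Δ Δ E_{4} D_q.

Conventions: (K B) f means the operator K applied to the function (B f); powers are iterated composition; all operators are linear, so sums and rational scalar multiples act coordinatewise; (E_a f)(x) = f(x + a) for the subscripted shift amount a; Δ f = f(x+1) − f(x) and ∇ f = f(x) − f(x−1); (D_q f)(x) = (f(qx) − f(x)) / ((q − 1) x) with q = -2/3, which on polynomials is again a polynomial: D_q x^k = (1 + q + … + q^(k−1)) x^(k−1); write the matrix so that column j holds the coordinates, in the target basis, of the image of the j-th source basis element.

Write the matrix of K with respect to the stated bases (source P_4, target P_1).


image of 1: 0
image of x: 0
image of x^2: 0
image of x^3: 14/9
image of x^4: (26/9)x + 130/9
each image's coordinates form column j of the matrix

the matrix is [[0, 0, 0, 14/9, 130/9]; [0, 0, 0, 0, 26/9]] (rows listed top to bottom)


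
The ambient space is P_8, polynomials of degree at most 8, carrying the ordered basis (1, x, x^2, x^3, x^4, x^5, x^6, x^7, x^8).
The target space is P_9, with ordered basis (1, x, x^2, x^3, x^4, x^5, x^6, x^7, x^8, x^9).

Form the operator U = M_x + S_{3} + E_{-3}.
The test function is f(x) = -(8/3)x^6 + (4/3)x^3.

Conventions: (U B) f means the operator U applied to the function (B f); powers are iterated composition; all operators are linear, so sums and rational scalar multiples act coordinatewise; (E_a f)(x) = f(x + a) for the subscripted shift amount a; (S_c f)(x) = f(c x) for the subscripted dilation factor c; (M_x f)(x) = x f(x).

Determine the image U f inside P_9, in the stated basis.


M_x f = -(8/3)x^7 + (4/3)x^4
S_{3} f = -1944x^6 + 36x^3
E_{-3} f = -(8/3)x^6 + 48x^5 - 360x^4 + (4324/3)x^3 - 3252x^2 + 3924x - 1980
(M_x + S_{3} + E_{-3}) f = -(8/3)x^7 - (5840/3)x^6 + 48x^5 - (1076/3)x^4 + (4432/3)x^3 - 3252x^2 + 3924x - 1980

the result is g(x) = -(8/3)x^7 - (5840/3)x^6 + 48x^5 - (1076/3)x^4 + (4432/3)x^3 - 3252x^2 + 3924x - 1980


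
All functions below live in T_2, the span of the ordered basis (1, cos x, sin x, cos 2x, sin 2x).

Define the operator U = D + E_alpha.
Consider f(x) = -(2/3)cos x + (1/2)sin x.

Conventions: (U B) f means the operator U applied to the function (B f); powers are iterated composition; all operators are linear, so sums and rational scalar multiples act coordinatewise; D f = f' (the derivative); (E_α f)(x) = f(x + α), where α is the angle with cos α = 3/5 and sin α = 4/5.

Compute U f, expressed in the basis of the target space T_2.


the result is g(x) = (1/2)cos x + (3/2)sin x

D f = (1/2)cos x + (2/3)sin x
E_alpha f = (5/6)sin x
(D + E_alpha) f = (1/2)cos x + (3/2)sin x


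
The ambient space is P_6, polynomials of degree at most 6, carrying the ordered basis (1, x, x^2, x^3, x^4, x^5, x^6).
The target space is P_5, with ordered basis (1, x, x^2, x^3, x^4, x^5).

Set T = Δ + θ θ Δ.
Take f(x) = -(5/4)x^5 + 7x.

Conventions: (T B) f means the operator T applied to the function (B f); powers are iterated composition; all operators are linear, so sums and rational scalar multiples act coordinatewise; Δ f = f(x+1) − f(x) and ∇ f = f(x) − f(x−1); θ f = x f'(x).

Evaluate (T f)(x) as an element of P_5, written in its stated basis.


the image equals g(x) = -(425/4)x^4 - 125x^3 - (125/2)x^2 - (25/2)x + 23/4

Δ f = -(25/4)x^4 - (25/2)x^3 - (25/2)x^2 - (25/4)x + 23/4
Δ f = -(25/4)x^4 - (25/2)x^3 - (25/2)x^2 - (25/4)x + 23/4
θ Δ f = -25x^4 - (75/2)x^3 - 25x^2 - (25/4)x
θ θ Δ f = -100x^4 - (225/2)x^3 - 50x^2 - (25/4)x
(Δ + θ θ Δ) f = -(425/4)x^4 - 125x^3 - (125/2)x^2 - (25/2)x + 23/4


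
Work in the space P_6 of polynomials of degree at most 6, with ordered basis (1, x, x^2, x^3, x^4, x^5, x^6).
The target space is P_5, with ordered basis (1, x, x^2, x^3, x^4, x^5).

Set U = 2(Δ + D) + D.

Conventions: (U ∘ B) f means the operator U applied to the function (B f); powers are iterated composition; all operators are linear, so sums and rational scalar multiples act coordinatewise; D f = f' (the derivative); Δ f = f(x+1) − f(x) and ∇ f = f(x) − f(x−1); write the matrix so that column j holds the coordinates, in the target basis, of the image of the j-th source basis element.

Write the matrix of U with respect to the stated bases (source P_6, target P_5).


image of 1: 0
image of x: 5
image of x^2: 10x + 2
image of x^3: 15x^2 + 6x + 2
image of x^4: 20x^3 + 12x^2 + 8x + 2
image of x^5: 25x^4 + 20x^3 + 20x^2 + 10x + 2
image of x^6: 30x^5 + 30x^4 + 40x^3 + 30x^2 + 12x + 2
each image's coordinates form column j of the matrix

the matrix is [[0, 5, 2, 2, 2, 2, 2]; [0, 0, 10, 6, 8, 10, 12]; [0, 0, 0, 15, 12, 20, 30]; [0, 0, 0, 0, 20, 20, 40]; [0, 0, 0, 0, 0, 25, 30]; [0, 0, 0, 0, 0, 0, 30]] (rows listed top to bottom)


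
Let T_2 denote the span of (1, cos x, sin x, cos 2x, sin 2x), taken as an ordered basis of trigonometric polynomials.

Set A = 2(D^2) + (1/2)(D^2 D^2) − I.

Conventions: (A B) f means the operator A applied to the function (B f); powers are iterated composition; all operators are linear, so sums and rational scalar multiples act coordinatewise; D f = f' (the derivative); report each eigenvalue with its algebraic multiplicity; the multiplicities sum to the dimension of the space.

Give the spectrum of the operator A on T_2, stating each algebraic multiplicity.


λ = -5/2 (multiplicity 2), λ = -1 (multiplicity 3)

image of 1: -1
image of cos x: -(5/2)cos x
image of sin x: -(5/2)sin x
image of cos 2x: -cos 2x
image of sin 2x: -sin 2x
the matrix is diagonal; its diagonal is (-1, -5/2, -5/2, -1, -1)
for a triangular matrix the eigenvalues are the diagonal entries, with algebraic multiplicity their repetition count


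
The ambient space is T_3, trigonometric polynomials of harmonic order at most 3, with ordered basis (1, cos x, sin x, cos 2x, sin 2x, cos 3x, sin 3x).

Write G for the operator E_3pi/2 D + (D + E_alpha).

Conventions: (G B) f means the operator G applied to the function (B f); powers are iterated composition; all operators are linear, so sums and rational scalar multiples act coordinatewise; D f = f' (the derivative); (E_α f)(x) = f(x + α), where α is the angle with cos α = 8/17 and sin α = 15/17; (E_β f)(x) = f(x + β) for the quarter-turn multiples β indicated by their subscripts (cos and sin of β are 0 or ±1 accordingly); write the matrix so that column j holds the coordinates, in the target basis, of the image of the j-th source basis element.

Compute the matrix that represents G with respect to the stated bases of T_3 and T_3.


the matrix is [[1, 0, 0, 0, 0, 0, 0]; [0, 25/17, 32/17, 0, 0, 0, 0]; [0, -32/17, 25/17, 0, 0, 0, 0]; [0, 0, 0, -161/289, 240/289, 0, 0]; [0, 0, 0, -240/289, -161/289, 0, 0]; [0, 0, 0, 0, 0, -19627/4913, 14244/4913]; [0, 0, 0, 0, 0, -14244/4913, -19627/4913]] (rows listed top to bottom)

image of 1: 1
image of cos x: (25/17)cos x - (32/17)sin x
image of sin x: (32/17)cos x + (25/17)sin x
image of cos 2x: -(161/289)cos 2x - (240/289)sin 2x
image of sin 2x: (240/289)cos 2x - (161/289)sin 2x
image of cos 3x: -(19627/4913)cos 3x - (14244/4913)sin 3x
image of sin 3x: (14244/4913)cos 3x - (19627/4913)sin 3x
each image's coordinates form column j of the matrix


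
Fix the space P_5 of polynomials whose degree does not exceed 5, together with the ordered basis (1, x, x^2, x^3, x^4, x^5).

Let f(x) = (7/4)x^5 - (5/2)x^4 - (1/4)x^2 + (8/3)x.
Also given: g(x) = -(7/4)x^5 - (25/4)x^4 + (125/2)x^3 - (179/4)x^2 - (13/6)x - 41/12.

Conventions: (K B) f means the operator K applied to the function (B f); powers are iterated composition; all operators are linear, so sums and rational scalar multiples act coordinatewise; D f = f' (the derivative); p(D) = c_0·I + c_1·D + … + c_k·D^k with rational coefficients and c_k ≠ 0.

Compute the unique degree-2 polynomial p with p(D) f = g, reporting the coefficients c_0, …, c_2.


p(D) = -I − D + (3/2)·D^2, i.e. c_0 = -1, c_1 = -1, c_2 = 3/2

D^0 f = (7/4)x^5 - (5/2)x^4 - (1/4)x^2 + (8/3)x
D^1 f = (35/4)x^4 - 10x^3 - (1/2)x + 8/3
D^2 f = 35x^3 - 30x^2 - 1/2
matching coefficients of g against c_0 f + c_1 Df + … from the top degree down determines the c_i
solution: c_0 = -1, c_1 = -1, c_2 = 3/2


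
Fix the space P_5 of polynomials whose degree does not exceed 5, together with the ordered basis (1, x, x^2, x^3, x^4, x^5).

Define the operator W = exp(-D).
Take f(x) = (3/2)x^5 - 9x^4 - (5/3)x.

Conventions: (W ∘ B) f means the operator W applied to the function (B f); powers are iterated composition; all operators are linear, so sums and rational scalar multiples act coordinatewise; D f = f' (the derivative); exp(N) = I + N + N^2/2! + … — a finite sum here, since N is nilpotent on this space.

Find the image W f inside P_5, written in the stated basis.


order-1 term: -(15/2)x^4 + 36x^3 + 5/3
order-2 term: 15x^3 - 54x^2
order-3 term: -15x^2 + 36x
order-4 term: (15/2)x - 9
order-5 term: -3/2
the series for exp(-D) f terminates at order 5
exp(-D) f = (3/2)x^5 - (33/2)x^4 + 51x^3 - 69x^2 + (251/6)x - 53/6

the result is g(x) = (3/2)x^5 - (33/2)x^4 + 51x^3 - 69x^2 + (251/6)x - 53/6


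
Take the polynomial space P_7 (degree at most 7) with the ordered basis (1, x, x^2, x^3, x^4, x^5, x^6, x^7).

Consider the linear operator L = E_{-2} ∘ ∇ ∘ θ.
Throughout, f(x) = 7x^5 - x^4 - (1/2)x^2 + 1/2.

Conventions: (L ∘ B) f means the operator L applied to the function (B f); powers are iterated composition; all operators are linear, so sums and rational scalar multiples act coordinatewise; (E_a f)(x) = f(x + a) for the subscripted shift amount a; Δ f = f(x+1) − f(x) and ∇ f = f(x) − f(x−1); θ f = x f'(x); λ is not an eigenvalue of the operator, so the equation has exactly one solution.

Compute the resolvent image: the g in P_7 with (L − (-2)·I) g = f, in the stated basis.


the image equals g(x) = (7/2)x^5 - (177/4)x^4 + (1583/2)x^3 - (15759/2)x^2 + (86275/2)x - 182245/2

write g with unknown coordinates in the stated basis and equate coefficients in (L − (-2)·I) g = f
solving from the highest basis element down gives g = (7/2)x^5 - (177/4)x^4 + (1583/2)x^3 - (15759/2)x^2 + (86275/2)x - 182245/2
check: L g = (175/2)x^4 - 1583x^3 + (31517/2)x^2 - 86275x + 364491/2
so L g − (-2)·g = 7x^5 - x^4 - (1/2)x^2 + 1/2 = f ✓


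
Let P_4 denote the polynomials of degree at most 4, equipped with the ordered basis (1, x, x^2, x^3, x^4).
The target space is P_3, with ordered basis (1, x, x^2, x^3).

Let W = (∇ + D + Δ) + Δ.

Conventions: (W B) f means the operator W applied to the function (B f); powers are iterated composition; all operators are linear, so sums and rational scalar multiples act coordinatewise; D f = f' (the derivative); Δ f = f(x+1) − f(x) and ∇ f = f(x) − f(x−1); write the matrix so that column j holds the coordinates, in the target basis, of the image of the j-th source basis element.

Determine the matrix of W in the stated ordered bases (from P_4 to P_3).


the matrix is [[0, 4, 1, 3, 1]; [0, 0, 8, 3, 12]; [0, 0, 0, 12, 6]; [0, 0, 0, 0, 16]] (rows listed top to bottom)

image of 1: 0
image of x: 4
image of x^2: 8x + 1
image of x^3: 12x^2 + 3x + 3
image of x^4: 16x^3 + 6x^2 + 12x + 1
each image's coordinates form column j of the matrix


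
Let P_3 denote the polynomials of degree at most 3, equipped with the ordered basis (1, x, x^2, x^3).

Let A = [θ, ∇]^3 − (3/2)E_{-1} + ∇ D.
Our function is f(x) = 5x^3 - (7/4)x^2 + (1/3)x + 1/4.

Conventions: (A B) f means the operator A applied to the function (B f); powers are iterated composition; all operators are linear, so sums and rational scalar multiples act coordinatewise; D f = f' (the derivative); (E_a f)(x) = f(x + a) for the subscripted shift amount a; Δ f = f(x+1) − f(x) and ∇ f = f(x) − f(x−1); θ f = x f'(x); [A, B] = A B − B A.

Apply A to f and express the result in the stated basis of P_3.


∇ f = 15x^2 - (37/2)x + 85/12
θ ∇ f = 30x^2 - (37/2)x
θ f = 15x^3 - (7/2)x^2 + (1/3)x
∇ θ f = 45x^2 - 52x + 113/6
[θ, ∇] f = -15x^2 + (67/2)x - 113/6
∇ [θ, ∇] f = -30x + 97/2
θ ∇ [θ, ∇] f = -30x
θ [θ, ∇] f = -30x^2 + (67/2)x
∇ θ [θ, ∇] f = -60x + 127/2
[θ, ∇] [θ, ∇] f = 30x - 127/2
∇ [θ, ∇] [θ, ∇] f = 30
θ ∇ [θ, ∇] [θ, ∇] f = 0
θ [θ, ∇] [θ, ∇] f = 30x
∇ θ [θ, ∇] [θ, ∇] f = 30
[θ, ∇] [θ, ∇] [θ, ∇] f = -30
E_{-1} f = 5x^3 - (67/4)x^2 + (113/6)x - 41/6
(-(3/2)E_{-1}) f = -(15/2)x^3 + (201/8)x^2 - (113/4)x + 41/4
D f = 15x^2 - (7/2)x + 1/3
∇ D f = 30x - 37/2
([θ, ∇]^3 − (3/2)E_{-1} + ∇ D) f = -(15/2)x^3 + (201/8)x^2 + (7/4)x - 153/4

g(x) = -(15/2)x^3 + (201/8)x^2 + (7/4)x - 153/4


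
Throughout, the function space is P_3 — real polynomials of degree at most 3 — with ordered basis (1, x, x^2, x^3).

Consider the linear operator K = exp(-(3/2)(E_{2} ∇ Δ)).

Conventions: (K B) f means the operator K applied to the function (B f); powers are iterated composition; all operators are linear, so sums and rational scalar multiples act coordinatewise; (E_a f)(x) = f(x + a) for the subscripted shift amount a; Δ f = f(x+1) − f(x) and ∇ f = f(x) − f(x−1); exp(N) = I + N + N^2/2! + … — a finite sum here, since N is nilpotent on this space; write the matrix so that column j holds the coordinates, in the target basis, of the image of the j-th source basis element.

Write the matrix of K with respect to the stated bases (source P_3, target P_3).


the matrix is [[1, 0, -3, -18]; [0, 1, 0, -9]; [0, 0, 1, 0]; [0, 0, 0, 1]] (rows listed top to bottom)

image of 1: 1
image of x: x
image of x^2: x^2 - 3
image of x^3: x^3 - 9x - 18
each image's coordinates form column j of the matrix


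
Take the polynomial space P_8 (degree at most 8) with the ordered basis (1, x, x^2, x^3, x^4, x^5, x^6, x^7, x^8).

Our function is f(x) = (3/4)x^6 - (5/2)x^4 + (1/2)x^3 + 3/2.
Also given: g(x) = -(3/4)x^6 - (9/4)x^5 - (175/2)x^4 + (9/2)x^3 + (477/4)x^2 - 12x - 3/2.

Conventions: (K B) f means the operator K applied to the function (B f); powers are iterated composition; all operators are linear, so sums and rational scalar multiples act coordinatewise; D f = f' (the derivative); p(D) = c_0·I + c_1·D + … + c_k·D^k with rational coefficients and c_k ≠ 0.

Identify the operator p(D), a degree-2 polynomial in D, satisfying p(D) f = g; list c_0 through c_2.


D^0 f = (3/4)x^6 - (5/2)x^4 + (1/2)x^3 + 3/2
D^1 f = (9/2)x^5 - 10x^3 + (3/2)x^2
D^2 f = (45/2)x^4 - 30x^2 + 3x
matching coefficients of g against c_0 f + c_1 Df + … from the top degree down determines the c_i
solution: c_0 = -1, c_1 = -1/2, c_2 = -4

c_0 = -1, c_1 = -1/2, c_2 = -4


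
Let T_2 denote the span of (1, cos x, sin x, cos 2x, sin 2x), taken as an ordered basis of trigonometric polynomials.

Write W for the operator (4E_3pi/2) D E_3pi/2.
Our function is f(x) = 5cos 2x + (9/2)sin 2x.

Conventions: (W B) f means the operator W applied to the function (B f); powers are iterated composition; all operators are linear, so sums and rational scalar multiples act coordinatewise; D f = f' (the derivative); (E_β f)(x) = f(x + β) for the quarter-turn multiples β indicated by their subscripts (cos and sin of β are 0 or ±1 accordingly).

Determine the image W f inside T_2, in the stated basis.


E_3pi/2 f = -5cos 2x - (9/2)sin 2x
D E_3pi/2 f = -9cos 2x + 10sin 2x
E_3pi/2 D E_3pi/2 f = 9cos 2x - 10sin 2x
(4E_3pi/2) D E_3pi/2 f = 36cos 2x - 40sin 2x

the image equals g(x) = 36cos 2x - 40sin 2x


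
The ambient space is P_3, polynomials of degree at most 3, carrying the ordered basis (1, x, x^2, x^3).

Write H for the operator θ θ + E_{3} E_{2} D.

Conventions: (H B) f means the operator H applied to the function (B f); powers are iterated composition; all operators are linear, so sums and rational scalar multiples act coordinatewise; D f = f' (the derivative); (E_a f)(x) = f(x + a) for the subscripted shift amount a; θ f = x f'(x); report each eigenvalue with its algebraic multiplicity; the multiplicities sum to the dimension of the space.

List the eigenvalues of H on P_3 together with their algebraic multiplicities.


λ = 0 (multiplicity 1), λ = 1 (multiplicity 1), λ = 4 (multiplicity 1), λ = 9 (multiplicity 1)

image of 1: 0
image of x: x + 1
image of x^2: 4x^2 + 2x + 10
image of x^3: 9x^3 + 3x^2 + 30x + 75
the matrix is upper triangular; its diagonal is (0, 1, 4, 9)
for a triangular matrix the eigenvalues are the diagonal entries, with algebraic multiplicity their repetition count


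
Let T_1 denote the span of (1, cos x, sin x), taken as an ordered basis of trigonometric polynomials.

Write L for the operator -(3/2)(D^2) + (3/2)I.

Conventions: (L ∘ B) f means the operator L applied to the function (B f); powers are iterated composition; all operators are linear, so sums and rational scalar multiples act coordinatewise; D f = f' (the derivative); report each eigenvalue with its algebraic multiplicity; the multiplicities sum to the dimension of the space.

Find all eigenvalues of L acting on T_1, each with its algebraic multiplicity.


image of 1: 3/2
image of cos x: 3cos x
image of sin x: 3sin x
the matrix is diagonal; its diagonal is (3/2, 3, 3)
for a triangular matrix the eigenvalues are the diagonal entries, with algebraic multiplicity their repetition count

λ = 3/2 (multiplicity 1), λ = 3 (multiplicity 2)


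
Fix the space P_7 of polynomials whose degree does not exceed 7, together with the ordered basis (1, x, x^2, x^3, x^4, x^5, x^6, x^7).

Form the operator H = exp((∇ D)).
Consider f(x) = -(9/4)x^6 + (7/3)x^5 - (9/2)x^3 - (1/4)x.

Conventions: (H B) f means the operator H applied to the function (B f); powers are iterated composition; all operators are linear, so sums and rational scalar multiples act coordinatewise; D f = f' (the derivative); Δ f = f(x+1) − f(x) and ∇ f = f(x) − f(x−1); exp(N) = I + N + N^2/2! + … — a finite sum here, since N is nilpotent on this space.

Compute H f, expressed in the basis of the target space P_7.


order-1 term: -(135/2)x^4 + (545/3)x^3 - 205x^2 + (523/6)x - 35/3
order-2 term: -405x^2 + 950x - 1225/2
order-3 term: -270
the series for exp((∇ D)) f terminates at order 3
exp((∇ D)) f = -(9/4)x^6 + (7/3)x^5 - (135/2)x^4 + (1063/6)x^3 - 610x^2 + (12443/12)x - 5365/6

g(x) = -(9/4)x^6 + (7/3)x^5 - (135/2)x^4 + (1063/6)x^3 - 610x^2 + (12443/12)x - 5365/6


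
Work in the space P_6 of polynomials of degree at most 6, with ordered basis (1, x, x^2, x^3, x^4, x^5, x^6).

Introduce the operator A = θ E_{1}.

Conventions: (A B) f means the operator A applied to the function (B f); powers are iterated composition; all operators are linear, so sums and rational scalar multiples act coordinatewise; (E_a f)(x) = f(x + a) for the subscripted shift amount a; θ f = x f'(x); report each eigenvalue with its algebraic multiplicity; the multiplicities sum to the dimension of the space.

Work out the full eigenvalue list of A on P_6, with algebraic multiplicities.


λ = 0 (multiplicity 1), λ = 1 (multiplicity 1), λ = 2 (multiplicity 1), λ = 3 (multiplicity 1), λ = 4 (multiplicity 1), λ = 5 (multiplicity 1), λ = 6 (multiplicity 1)

image of 1: 0
image of x: x
image of x^2: 2x^2 + 2x
image of x^3: 3x^3 + 6x^2 + 3x
image of x^4: 4x^4 + 12x^3 + 12x^2 + 4x
image of x^5: 5x^5 + 20x^4 + 30x^3 + 20x^2 + 5x
image of x^6: 6x^6 + 30x^5 + 60x^4 + 60x^3 + 30x^2 + 6x
the matrix is upper triangular; its diagonal is (0, 1, 2, 3, 4, 5, 6)
for a triangular matrix the eigenvalues are the diagonal entries, with algebraic multiplicity their repetition count


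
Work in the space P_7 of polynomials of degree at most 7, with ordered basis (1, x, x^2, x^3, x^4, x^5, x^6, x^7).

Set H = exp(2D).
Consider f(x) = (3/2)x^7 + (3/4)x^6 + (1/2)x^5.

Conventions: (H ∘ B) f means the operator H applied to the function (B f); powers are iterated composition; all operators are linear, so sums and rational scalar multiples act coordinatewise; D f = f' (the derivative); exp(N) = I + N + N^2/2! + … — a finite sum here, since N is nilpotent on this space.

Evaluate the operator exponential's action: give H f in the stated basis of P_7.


order-1 term: 21x^6 + 9x^5 + 5x^4
order-2 term: 126x^5 + 45x^4 + 20x^3
order-3 term: 420x^4 + 120x^3 + 40x^2
order-4 term: 840x^3 + 180x^2 + 40x
order-5 term: 1008x^2 + 144x + 16
order-6 term: 672x + 48
order-7 term: 192
the series for exp(2D) f terminates at order 7
exp(2D) f = (3/2)x^7 + (87/4)x^6 + (271/2)x^5 + 470x^4 + 980x^3 + 1228x^2 + 856x + 256

the image equals g(x) = (3/2)x^7 + (87/4)x^6 + (271/2)x^5 + 470x^4 + 980x^3 + 1228x^2 + 856x + 256


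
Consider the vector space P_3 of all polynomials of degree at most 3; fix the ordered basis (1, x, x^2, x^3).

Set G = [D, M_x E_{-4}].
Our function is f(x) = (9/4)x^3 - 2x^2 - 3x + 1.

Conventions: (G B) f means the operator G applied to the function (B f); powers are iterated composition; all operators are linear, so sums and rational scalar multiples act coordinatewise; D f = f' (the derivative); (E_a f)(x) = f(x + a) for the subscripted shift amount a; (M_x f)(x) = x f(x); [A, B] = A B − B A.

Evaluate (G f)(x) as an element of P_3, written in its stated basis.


E_{-4} f = (9/4)x^3 - 29x^2 + 121x - 163
M_x E_{-4} f = (9/4)x^4 - 29x^3 + 121x^2 - 163x
D (M_x E_{-4}) f = 9x^3 - 87x^2 + 242x - 163
D f = (27/4)x^2 - 4x - 3
E_{-4} D f = (27/4)x^2 - 58x + 121
M_x E_{-4} D f = (27/4)x^3 - 58x^2 + 121x
[D, M_x E_{-4}] f = (9/4)x^3 - 29x^2 + 121x - 163

the image equals g(x) = (9/4)x^3 - 29x^2 + 121x - 163


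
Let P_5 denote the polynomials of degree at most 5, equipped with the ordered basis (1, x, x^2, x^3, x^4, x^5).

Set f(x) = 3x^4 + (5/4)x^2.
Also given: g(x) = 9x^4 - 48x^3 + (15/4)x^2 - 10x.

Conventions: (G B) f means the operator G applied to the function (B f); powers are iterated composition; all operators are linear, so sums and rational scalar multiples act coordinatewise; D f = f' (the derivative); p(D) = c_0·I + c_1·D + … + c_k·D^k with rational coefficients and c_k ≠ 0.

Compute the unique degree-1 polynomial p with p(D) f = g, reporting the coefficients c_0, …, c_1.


D^0 f = 3x^4 + (5/4)x^2
D^1 f = 12x^3 + (5/2)x
matching coefficients of g against c_0 f + c_1 Df + … from the top degree down determines the c_i
solution: c_0 = 3, c_1 = -4

c_0 = 3, c_1 = -4


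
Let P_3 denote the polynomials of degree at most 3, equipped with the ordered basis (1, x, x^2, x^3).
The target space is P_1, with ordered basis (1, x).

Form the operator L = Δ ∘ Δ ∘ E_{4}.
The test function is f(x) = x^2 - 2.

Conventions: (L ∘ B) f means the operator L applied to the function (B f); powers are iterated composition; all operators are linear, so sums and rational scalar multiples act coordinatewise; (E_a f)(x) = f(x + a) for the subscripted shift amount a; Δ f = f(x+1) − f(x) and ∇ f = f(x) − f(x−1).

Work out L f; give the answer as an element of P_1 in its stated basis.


E_{4} f = x^2 + 8x + 14
Δ E_{4} f = 2x + 9
Δ Δ E_{4} f = 2

the result is g(x) = 2


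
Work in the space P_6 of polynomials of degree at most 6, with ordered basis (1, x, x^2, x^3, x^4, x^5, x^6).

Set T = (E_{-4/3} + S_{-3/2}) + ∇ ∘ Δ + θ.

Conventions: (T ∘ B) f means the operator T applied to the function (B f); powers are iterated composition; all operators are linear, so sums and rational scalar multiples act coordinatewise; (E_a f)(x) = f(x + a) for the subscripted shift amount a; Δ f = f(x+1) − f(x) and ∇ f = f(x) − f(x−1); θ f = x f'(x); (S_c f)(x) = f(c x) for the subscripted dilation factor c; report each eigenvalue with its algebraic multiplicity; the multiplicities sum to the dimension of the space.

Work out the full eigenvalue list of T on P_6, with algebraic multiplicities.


λ = -51/32 (multiplicity 1), λ = 1/2 (multiplicity 1), λ = 5/8 (multiplicity 1), λ = 2 (multiplicity 1), λ = 21/4 (multiplicity 1), λ = 161/16 (multiplicity 1), λ = 1177/64 (multiplicity 1)

image of 1: 2
image of x: (1/2)x - 4/3
image of x^2: (21/4)x^2 - (8/3)x + 34/9
image of x^3: (5/8)x^3 - 4x^2 + (34/3)x - 64/27
image of x^4: (161/16)x^4 - (16/3)x^3 + (68/3)x^2 - (256/27)x + 418/81
image of x^5: -(51/32)x^5 - (20/3)x^4 + (340/9)x^3 - (640/27)x^2 + (2090/81)x - 1024/243
image of x^6: (1177/64)x^6 - 8x^5 + (170/3)x^4 - (1280/27)x^3 + (2090/27)x^2 - (2048/81)x + 5554/729
the matrix is upper triangular; its diagonal is (2, 1/2, 21/4, 5/8, 161/16, -51/32, 1177/64)
for a triangular matrix the eigenvalues are the diagonal entries, with algebraic multiplicity their repetition count


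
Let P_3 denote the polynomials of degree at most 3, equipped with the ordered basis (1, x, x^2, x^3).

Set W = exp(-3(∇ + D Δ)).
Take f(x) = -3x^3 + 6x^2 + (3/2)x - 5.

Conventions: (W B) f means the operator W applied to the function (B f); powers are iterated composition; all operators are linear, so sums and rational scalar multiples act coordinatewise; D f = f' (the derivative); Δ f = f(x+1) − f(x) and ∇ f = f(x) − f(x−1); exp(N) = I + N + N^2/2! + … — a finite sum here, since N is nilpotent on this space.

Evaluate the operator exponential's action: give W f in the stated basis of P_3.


order-1 term: 27x^2 - 9x + 27/2
order-2 term: -81x - 27
order-3 term: 81
the series for exp(-3(∇ + D Δ)) f terminates at order 3
exp(-3(∇ + D Δ)) f = -3x^3 + 33x^2 - (177/2)x + 125/2

the result is g(x) = -3x^3 + 33x^2 - (177/2)x + 125/2


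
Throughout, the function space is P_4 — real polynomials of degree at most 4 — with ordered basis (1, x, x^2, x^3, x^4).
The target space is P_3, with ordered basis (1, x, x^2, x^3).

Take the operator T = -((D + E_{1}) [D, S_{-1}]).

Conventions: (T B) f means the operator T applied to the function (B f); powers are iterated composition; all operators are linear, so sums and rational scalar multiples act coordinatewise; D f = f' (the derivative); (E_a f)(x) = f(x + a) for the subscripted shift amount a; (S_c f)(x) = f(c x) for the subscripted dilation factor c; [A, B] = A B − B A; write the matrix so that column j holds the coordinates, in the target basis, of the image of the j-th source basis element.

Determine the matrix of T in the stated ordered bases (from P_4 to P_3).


the matrix is [[0, 2, -8, 6, -8]; [0, 0, -4, 24, -24]; [0, 0, 0, 6, -48]; [0, 0, 0, 0, -8]] (rows listed top to bottom)

image of 1: 0
image of x: 2
image of x^2: -4x - 8
image of x^3: 6x^2 + 24x + 6
image of x^4: -8x^3 - 48x^2 - 24x - 8
each image's coordinates form column j of the matrix


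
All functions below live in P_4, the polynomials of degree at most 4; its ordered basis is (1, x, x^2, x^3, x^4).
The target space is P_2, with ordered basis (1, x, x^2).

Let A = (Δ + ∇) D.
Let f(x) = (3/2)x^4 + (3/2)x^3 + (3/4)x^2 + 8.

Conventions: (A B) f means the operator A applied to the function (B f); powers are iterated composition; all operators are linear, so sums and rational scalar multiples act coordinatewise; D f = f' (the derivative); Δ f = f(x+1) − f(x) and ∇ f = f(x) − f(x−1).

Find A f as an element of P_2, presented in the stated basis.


D f = 6x^3 + (9/2)x^2 + (3/2)x
Δ D f = 18x^2 + 27x + 12
∇ D f = 18x^2 - 9x + 3
(Δ + ∇) D f = 36x^2 + 18x + 15

the image equals g(x) = 36x^2 + 18x + 15


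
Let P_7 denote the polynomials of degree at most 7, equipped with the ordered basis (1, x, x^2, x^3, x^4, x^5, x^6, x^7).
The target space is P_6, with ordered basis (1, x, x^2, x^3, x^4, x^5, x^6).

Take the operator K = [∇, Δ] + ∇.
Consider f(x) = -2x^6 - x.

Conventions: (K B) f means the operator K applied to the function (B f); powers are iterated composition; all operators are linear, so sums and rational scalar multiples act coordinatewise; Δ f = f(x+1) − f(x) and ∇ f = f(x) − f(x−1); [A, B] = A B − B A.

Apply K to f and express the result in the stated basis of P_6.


Δ f = -12x^5 - 30x^4 - 40x^3 - 30x^2 - 12x - 3
∇ Δ f = -60x^4 - 60x^2 - 4
∇ f = -12x^5 + 30x^4 - 40x^3 + 30x^2 - 12x + 1
Δ ∇ f = -60x^4 - 60x^2 - 4
[∇, Δ] f = 0
∇ f = -12x^5 + 30x^4 - 40x^3 + 30x^2 - 12x + 1
([∇, Δ] + ∇) f = -12x^5 + 30x^4 - 40x^3 + 30x^2 - 12x + 1

the result is g(x) = -12x^5 + 30x^4 - 40x^3 + 30x^2 - 12x + 1


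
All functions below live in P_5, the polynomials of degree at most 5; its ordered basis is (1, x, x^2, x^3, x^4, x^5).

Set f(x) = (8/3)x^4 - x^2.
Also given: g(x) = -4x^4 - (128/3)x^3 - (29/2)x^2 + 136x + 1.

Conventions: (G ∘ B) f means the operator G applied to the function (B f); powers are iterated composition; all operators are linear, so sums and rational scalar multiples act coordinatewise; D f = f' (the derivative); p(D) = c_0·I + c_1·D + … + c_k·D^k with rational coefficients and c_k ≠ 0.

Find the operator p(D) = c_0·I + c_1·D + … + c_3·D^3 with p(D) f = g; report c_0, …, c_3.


p(D) = -(3/2)·I − 4·D − (1/2)·D^2 + 2·D^3, i.e. c_0 = -3/2, c_1 = -4, c_2 = -1/2, c_3 = 2

D^0 f = (8/3)x^4 - x^2
D^1 f = (32/3)x^3 - 2x
D^2 f = 32x^2 - 2
D^3 f = 64x
matching coefficients of g against c_0 f + c_1 Df + … from the top degree down determines the c_i
solution: c_0 = -3/2, c_1 = -4, c_2 = -1/2, c_3 = 2


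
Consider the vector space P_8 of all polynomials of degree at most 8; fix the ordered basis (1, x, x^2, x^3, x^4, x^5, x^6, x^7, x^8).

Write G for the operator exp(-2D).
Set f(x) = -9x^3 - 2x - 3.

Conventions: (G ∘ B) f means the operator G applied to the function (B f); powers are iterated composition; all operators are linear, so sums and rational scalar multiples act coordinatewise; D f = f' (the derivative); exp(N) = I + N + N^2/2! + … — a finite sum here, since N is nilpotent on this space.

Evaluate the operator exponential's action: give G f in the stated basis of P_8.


order-1 term: 54x^2 + 4
order-2 term: -108x
order-3 term: 72
the series for exp(-2D) f terminates at order 3
exp(-2D) f = -9x^3 + 54x^2 - 110x + 73

the result is g(x) = -9x^3 + 54x^2 - 110x + 73


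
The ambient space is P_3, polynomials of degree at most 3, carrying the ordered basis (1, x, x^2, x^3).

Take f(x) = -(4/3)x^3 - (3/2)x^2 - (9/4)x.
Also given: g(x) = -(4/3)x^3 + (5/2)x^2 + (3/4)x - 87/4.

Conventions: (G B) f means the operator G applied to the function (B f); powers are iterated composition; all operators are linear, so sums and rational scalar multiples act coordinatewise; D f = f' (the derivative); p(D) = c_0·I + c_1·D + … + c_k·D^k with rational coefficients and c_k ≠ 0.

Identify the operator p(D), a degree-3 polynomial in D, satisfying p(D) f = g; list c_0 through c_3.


D^0 f = -(4/3)x^3 - (3/2)x^2 - (9/4)x
D^1 f = -4x^2 - 3x - 9/4
D^2 f = -8x - 3
D^3 f = -8
matching coefficients of g against c_0 f + c_1 Df + … from the top degree down determines the c_i
solution: c_0 = 1, c_1 = -1, c_2 = 0, c_3 = 3

p(D) = I − D + 3·D^3, i.e. c_0 = 1, c_1 = -1, c_2 = 0, c_3 = 3


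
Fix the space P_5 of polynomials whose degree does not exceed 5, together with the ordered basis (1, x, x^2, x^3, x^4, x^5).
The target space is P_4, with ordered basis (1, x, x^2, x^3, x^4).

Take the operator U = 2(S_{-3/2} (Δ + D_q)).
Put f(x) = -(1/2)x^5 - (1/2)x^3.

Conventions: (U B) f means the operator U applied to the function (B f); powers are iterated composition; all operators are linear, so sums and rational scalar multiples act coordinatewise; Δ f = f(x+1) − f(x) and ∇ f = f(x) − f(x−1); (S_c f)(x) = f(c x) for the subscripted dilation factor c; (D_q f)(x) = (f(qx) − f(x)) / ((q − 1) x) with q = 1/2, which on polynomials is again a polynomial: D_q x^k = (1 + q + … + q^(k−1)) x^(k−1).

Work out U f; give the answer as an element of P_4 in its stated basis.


Δ f = -(5/2)x^4 - 5x^3 - (13/2)x^2 - 4x - 1
D_q f = -(31/32)x^4 - (7/8)x^2
(Δ + D_q) f = -(111/32)x^4 - 5x^3 - (59/8)x^2 - 4x - 1
S_{-3/2} (Δ + D_q) f = -(8991/512)x^4 + (135/8)x^3 - (531/32)x^2 + 6x - 1
(2(S_{-3/2} (Δ + D_q))) f = -(8991/256)x^4 + (135/4)x^3 - (531/16)x^2 + 12x - 2

the result is g(x) = -(8991/256)x^4 + (135/4)x^3 - (531/16)x^2 + 12x - 2


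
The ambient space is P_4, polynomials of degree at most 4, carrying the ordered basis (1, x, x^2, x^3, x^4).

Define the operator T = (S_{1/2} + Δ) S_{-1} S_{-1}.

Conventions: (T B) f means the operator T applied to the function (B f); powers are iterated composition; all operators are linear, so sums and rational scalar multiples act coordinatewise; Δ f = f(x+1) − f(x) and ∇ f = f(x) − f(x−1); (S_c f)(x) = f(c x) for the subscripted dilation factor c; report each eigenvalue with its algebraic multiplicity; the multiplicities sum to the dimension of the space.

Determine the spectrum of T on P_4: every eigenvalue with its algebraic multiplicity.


image of 1: 1
image of x: (1/2)x + 1
image of x^2: (1/4)x^2 + 2x + 1
image of x^3: (1/8)x^3 + 3x^2 + 3x + 1
image of x^4: (1/16)x^4 + 4x^3 + 6x^2 + 4x + 1
the matrix is upper triangular; its diagonal is (1, 1/2, 1/4, 1/8, 1/16)
for a triangular matrix the eigenvalues are the diagonal entries, with algebraic multiplicity their repetition count

λ = 1/16 (multiplicity 1), λ = 1/8 (multiplicity 1), λ = 1/4 (multiplicity 1), λ = 1/2 (multiplicity 1), λ = 1 (multiplicity 1)


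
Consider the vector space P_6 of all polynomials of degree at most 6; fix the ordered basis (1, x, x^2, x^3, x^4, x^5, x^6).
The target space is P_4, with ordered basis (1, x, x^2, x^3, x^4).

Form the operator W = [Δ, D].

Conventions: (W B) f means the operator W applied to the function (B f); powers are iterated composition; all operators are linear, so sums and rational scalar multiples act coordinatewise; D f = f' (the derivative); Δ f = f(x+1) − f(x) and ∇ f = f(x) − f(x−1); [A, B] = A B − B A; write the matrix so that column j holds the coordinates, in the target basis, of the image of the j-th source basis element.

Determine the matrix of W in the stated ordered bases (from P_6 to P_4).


image of 1: 0
image of x: 0
image of x^2: 0
image of x^3: 0
image of x^4: 0
image of x^5: 0
image of x^6: 0
each image's coordinates form column j of the matrix

the matrix is [[0, 0, 0, 0, 0, 0, 0]; [0, 0, 0, 0, 0, 0, 0]; [0, 0, 0, 0, 0, 0, 0]; [0, 0, 0, 0, 0, 0, 0]; [0, 0, 0, 0, 0, 0, 0]] (rows listed top to bottom)


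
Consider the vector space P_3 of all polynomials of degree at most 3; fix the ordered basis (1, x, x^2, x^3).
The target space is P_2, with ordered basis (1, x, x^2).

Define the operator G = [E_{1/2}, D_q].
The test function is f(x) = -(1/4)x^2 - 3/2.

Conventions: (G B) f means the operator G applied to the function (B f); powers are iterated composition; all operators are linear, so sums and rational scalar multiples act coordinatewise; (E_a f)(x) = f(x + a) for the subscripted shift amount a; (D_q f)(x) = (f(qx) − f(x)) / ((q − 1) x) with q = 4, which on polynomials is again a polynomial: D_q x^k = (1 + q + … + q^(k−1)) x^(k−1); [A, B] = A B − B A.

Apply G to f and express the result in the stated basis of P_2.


D_q f = -(5/4)x
E_{1/2} D_q f = -(5/4)x - 5/8
E_{1/2} f = -(1/4)x^2 - (1/4)x - 25/16
D_q E_{1/2} f = -(5/4)x - 1/4
[E_{1/2}, D_q] f = -3/8

the image equals g(x) = -3/8


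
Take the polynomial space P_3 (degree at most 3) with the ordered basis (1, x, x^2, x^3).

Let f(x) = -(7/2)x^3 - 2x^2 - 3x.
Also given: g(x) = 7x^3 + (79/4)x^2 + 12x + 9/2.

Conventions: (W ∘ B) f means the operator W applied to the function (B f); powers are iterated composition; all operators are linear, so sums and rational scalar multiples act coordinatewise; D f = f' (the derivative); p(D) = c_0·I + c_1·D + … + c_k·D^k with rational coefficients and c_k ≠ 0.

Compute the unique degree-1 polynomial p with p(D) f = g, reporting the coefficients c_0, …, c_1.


p(D) = -2·I − (3/2)·D, i.e. c_0 = -2, c_1 = -3/2

D^0 f = -(7/2)x^3 - 2x^2 - 3x
D^1 f = -(21/2)x^2 - 4x - 3
matching coefficients of g against c_0 f + c_1 Df + … from the top degree down determines the c_i
solution: c_0 = -2, c_1 = -3/2


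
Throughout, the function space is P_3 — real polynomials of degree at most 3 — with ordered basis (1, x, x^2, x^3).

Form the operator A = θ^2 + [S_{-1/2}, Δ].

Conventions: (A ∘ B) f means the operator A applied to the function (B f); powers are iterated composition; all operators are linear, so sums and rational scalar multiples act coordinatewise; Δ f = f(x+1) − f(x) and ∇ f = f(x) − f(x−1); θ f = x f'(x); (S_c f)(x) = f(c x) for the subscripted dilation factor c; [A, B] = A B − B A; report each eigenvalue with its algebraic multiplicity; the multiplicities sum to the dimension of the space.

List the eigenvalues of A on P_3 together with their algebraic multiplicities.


λ = 0 (multiplicity 1), λ = 1 (multiplicity 1), λ = 4 (multiplicity 1), λ = 9 (multiplicity 1)

image of 1: 0
image of x: x + 3/2
image of x^2: 4x^2 - (3/2)x + 3/4
image of x^3: 9x^3 + (9/8)x^2 - (9/8)x + 9/8
the matrix is upper triangular; its diagonal is (0, 1, 4, 9)
for a triangular matrix the eigenvalues are the diagonal entries, with algebraic multiplicity their repetition count


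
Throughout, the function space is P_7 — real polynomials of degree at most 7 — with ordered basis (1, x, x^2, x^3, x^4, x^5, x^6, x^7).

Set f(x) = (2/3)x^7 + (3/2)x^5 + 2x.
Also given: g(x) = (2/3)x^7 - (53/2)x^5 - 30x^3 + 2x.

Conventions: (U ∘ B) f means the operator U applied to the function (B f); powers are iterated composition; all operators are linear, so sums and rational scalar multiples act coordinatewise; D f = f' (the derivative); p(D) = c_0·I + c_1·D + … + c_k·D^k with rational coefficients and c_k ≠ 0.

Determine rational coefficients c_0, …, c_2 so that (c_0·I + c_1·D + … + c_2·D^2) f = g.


D^0 f = (2/3)x^7 + (3/2)x^5 + 2x
D^1 f = (14/3)x^6 + (15/2)x^4 + 2
D^2 f = 28x^5 + 30x^3
matching coefficients of g against c_0 f + c_1 Df + … from the top degree down determines the c_i
solution: c_0 = 1, c_1 = 0, c_2 = -1

c_0 = 1, c_1 = 0, c_2 = -1
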